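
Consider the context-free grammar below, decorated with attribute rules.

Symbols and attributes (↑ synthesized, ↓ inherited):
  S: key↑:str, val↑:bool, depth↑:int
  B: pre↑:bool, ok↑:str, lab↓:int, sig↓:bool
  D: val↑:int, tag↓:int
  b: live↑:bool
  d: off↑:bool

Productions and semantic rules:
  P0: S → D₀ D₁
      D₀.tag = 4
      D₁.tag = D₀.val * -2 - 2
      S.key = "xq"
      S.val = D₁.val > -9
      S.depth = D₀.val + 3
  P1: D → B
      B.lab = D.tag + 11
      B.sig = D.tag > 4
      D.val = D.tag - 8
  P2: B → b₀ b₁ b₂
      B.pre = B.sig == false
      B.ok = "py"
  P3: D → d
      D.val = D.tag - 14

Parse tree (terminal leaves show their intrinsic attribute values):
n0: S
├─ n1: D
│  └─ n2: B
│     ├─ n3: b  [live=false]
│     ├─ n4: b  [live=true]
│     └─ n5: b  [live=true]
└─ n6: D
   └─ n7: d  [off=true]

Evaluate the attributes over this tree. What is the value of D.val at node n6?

1. n1.tag = 4  [4]
2. n2.lab = 15  [D.tag + 11]
3. n2.sig = false  [D.tag > 4]
4. n3.live = false  [terminal]
5. n4.live = true  [terminal]
6. n5.live = true  [terminal]
7. n2.pre = true  [B.sig == false]
8. n2.ok = "py"  ["py"]
9. n1.val = -4  [D.tag - 8]
10. n6.tag = 6  [D₀.val * -2 - 2]
11. n7.off = true  [terminal]
12. n6.val = -8  [D.tag - 14]
13. n0.key = "xq"  ["xq"]
14. n0.val = true  [D₁.val > -9]
15. n0.depth = -1  [D₀.val + 3]

-8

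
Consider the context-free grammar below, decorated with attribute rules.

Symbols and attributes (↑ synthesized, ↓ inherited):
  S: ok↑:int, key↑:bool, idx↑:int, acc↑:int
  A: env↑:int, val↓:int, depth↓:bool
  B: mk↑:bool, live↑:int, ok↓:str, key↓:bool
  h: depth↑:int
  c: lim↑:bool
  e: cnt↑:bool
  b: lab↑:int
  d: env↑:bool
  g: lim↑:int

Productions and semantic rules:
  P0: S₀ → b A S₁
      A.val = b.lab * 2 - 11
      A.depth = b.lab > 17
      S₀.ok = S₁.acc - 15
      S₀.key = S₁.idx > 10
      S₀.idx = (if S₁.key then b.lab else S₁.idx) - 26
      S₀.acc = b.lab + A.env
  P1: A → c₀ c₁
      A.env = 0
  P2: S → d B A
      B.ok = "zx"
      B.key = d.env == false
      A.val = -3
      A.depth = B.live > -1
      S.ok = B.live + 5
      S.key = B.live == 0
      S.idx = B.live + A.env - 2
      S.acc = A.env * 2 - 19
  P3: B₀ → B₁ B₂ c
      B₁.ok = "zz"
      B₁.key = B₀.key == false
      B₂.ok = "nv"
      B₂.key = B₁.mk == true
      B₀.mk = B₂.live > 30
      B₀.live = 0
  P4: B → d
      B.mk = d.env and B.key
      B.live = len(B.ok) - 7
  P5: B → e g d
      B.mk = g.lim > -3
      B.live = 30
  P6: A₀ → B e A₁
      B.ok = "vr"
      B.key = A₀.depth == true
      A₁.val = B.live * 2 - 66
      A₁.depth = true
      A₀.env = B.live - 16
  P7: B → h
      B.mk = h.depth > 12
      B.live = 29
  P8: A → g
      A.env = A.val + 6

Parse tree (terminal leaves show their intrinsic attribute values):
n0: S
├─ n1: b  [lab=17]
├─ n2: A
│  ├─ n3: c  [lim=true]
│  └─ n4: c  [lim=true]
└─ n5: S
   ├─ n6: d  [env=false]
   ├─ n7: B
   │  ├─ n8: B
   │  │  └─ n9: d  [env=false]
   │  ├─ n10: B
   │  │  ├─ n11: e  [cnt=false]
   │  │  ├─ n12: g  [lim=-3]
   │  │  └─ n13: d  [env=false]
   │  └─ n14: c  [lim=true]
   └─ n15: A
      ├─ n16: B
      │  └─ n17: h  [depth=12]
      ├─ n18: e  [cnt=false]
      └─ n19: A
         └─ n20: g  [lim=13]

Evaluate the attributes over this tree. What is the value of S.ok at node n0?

1. n1.lab = 17  [terminal]
2. n2.val = 23  [b.lab * 2 - 11]
3. n2.depth = false  [b.lab > 17]
4. n3.lim = true  [terminal]
5. n4.lim = true  [terminal]
6. n2.env = 0  [0]
7. n6.env = false  [terminal]
8. n7.ok = "zx"  ["zx"]
9. n7.key = true  [d.env == false]
10. n8.ok = "zz"  ["zz"]
11. n8.key = false  [B₀.key == false]
12. n9.env = false  [terminal]
13. n8.mk = false  [d.env and B.key]
14. n8.live = -5  [len(B.ok) - 7]
15. n10.ok = "nv"  ["nv"]
16. n10.key = false  [B₁.mk == true]
17. n11.cnt = false  [terminal]
18. n12.lim = -3  [terminal]
19. n13.env = false  [terminal]
20. n10.mk = false  [g.lim > -3]
21. n10.live = 30  [30]
22. n14.lim = true  [terminal]
23. n7.mk = false  [B₂.live > 30]
24. n7.live = 0  [0]
25. n15.val = -3  [-3]
26. n15.depth = true  [B.live > -1]
27. n16.ok = "vr"  ["vr"]
28. n16.key = true  [A₀.depth == true]
29. n17.depth = 12  [terminal]
30. n16.mk = false  [h.depth > 12]
31. n16.live = 29  [29]
32. n18.cnt = false  [terminal]
33. n19.val = -8  [B.live * 2 - 66]
34. n19.depth = true  [true]
35. n20.lim = 13  [terminal]
36. n19.env = -2  [A.val + 6]
37. n15.env = 13  [B.live - 16]
38. n5.ok = 5  [B.live + 5]
39. n5.key = true  [B.live == 0]
40. n5.idx = 11  [B.live + A.env - 2]
41. n5.acc = 7  [A.env * 2 - 19]
42. n0.ok = -8  [S₁.acc - 15]
43. n0.key = true  [S₁.idx > 10]
44. n0.idx = -9  [(if S₁.key then b.lab else S₁.idx) - 26]
45. n0.acc = 17  [b.lab + A.env]

-8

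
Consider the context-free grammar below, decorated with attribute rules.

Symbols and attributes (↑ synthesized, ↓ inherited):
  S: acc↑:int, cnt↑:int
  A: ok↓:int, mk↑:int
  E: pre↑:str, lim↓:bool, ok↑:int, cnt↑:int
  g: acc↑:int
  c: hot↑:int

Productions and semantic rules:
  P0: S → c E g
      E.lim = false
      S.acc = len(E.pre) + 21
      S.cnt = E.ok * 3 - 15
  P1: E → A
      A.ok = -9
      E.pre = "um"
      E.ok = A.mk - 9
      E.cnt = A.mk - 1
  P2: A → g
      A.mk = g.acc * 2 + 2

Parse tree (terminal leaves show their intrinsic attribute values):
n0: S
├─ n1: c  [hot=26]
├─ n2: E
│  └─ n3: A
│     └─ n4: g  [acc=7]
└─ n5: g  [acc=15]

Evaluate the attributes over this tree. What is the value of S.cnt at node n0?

1. n1.hot = 26  [terminal]
2. n2.lim = false  [false]
3. n3.ok = -9  [-9]
4. n4.acc = 7  [terminal]
5. n3.mk = 16  [g.acc * 2 + 2]
6. n2.pre = "um"  ["um"]
7. n2.ok = 7  [A.mk - 9]
8. n2.cnt = 15  [A.mk - 1]
9. n5.acc = 15  [terminal]
10. n0.acc = 23  [len(E.pre) + 21]
11. n0.cnt = 6  [E.ok * 3 - 15]

6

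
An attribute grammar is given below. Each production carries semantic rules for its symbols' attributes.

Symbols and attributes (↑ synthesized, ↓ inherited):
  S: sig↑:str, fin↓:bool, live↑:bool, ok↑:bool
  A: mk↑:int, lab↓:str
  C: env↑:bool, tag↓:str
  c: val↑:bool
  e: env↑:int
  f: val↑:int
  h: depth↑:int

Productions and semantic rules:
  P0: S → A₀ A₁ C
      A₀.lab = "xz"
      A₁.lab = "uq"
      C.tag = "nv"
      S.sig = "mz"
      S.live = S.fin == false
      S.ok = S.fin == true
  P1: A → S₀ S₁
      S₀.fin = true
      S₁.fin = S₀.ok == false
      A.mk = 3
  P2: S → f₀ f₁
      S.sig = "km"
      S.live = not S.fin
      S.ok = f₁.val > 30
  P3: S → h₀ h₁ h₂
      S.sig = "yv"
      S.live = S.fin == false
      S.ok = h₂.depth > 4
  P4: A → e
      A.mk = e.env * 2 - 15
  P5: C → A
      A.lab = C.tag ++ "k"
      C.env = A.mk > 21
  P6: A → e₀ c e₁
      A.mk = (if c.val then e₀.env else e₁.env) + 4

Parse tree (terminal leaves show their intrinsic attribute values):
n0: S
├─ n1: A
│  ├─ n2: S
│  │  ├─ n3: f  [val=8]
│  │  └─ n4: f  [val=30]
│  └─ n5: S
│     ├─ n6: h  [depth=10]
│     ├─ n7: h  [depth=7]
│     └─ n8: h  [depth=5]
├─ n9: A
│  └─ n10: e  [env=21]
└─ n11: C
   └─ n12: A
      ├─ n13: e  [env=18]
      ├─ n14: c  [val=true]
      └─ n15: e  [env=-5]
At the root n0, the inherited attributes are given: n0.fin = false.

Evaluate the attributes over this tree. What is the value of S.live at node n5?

false

1. n0.fin = false  [given at root]
2. n1.lab = "xz"  ["xz"]
3. n2.fin = true  [true]
4. n3.val = 8  [terminal]
5. n4.val = 30  [terminal]
6. n2.sig = "km"  ["km"]
7. n2.live = false  [not S.fin]
8. n2.ok = false  [f₁.val > 30]
9. n5.fin = true  [S₀.ok == false]
10. n6.depth = 10  [terminal]
11. n7.depth = 7  [terminal]
12. n8.depth = 5  [terminal]
13. n5.sig = "yv"  ["yv"]
14. n5.live = false  [S.fin == false]
15. n5.ok = true  [h₂.depth > 4]
16. n1.mk = 3  [3]
17. n9.lab = "uq"  ["uq"]
18. n10.env = 21  [terminal]
19. n9.mk = 27  [e.env * 2 - 15]
20. n11.tag = "nv"  ["nv"]
21. n12.lab = "nvk"  [C.tag ++ "k"]
22. n13.env = 18  [terminal]
23. n14.val = true  [terminal]
24. n15.env = -5  [terminal]
25. n12.mk = 22  [(if c.val then e₀.env else e₁.env) + 4]
26. n11.env = true  [A.mk > 21]
27. n0.sig = "mz"  ["mz"]
28. n0.live = true  [S.fin == false]
29. n0.ok = false  [S.fin == true]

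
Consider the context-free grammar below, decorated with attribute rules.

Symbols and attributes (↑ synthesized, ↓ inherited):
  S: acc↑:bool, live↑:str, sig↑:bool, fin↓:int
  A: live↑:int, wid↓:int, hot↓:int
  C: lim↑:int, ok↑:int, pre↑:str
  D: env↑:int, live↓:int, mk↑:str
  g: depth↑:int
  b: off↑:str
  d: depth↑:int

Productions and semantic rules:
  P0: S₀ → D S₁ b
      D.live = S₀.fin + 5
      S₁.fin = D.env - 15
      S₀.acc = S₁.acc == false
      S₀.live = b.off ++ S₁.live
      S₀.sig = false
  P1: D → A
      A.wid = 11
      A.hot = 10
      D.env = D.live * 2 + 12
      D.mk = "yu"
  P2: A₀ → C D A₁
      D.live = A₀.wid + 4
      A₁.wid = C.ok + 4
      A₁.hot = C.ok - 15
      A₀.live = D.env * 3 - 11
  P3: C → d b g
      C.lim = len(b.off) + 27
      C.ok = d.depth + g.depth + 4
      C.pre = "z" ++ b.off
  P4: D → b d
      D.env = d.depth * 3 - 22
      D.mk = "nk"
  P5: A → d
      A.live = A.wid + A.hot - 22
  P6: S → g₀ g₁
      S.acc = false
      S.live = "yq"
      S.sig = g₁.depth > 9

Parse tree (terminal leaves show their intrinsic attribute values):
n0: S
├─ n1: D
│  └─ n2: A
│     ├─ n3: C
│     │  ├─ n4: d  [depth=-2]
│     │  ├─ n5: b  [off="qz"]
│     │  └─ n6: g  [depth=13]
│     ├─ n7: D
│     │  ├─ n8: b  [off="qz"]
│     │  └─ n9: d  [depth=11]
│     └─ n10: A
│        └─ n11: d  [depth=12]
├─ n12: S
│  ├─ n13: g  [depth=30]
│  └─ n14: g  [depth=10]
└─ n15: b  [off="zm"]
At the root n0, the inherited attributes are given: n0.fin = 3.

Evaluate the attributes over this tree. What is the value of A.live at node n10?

1. n0.fin = 3  [given at root]
2. n1.live = 8  [S₀.fin + 5]
3. n2.wid = 11  [11]
4. n2.hot = 10  [10]
5. n4.depth = -2  [terminal]
6. n5.off = "qz"  [terminal]
7. n6.depth = 13  [terminal]
8. n3.lim = 29  [len(b.off) + 27]
9. n3.ok = 15  [d.depth + g.depth + 4]
10. n3.pre = "zqz"  ["z" ++ b.off]
11. n7.live = 15  [A₀.wid + 4]
12. n8.off = "qz"  [terminal]
13. n9.depth = 11  [terminal]
14. n7.env = 11  [d.depth * 3 - 22]
15. n7.mk = "nk"  ["nk"]
16. n10.wid = 19  [C.ok + 4]
17. n10.hot = 0  [C.ok - 15]
18. n11.depth = 12  [terminal]
19. n10.live = -3  [A.wid + A.hot - 22]
20. n2.live = 22  [D.env * 3 - 11]
21. n1.env = 28  [D.live * 2 + 12]
22. n1.mk = "yu"  ["yu"]
23. n12.fin = 13  [D.env - 15]
24. n13.depth = 30  [terminal]
25. n14.depth = 10  [terminal]
26. n12.acc = false  [false]
27. n12.live = "yq"  ["yq"]
28. n12.sig = true  [g₁.depth > 9]
29. n15.off = "zm"  [terminal]
30. n0.acc = true  [S₁.acc == false]
31. n0.live = "zmyq"  [b.off ++ S₁.live]
32. n0.sig = false  [false]

-3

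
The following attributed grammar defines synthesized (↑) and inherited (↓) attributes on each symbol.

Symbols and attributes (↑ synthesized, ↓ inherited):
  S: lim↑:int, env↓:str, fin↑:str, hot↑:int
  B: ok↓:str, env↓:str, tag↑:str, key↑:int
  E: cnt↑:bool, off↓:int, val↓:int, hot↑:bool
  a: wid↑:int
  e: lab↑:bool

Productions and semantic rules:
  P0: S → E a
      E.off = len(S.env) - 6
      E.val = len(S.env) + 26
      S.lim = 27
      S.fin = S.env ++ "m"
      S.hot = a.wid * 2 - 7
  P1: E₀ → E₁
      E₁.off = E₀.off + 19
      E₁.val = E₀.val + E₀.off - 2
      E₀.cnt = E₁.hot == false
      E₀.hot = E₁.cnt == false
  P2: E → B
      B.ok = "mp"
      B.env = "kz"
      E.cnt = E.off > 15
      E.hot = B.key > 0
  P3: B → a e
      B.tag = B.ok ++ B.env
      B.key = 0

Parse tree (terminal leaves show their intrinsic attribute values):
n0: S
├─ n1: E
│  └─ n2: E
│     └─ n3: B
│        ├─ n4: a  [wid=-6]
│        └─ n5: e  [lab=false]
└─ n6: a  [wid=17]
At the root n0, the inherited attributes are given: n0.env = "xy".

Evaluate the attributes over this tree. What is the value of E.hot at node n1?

true

1. n0.env = "xy"  [given at root]
2. n1.off = -4  [len(S.env) - 6]
3. n1.val = 28  [len(S.env) + 26]
4. n2.off = 15  [E₀.off + 19]
5. n2.val = 22  [E₀.val + E₀.off - 2]
6. n3.ok = "mp"  ["mp"]
7. n3.env = "kz"  ["kz"]
8. n4.wid = -6  [terminal]
9. n5.lab = false  [terminal]
10. n3.tag = "mpkz"  [B.ok ++ B.env]
11. n3.key = 0  [0]
12. n2.cnt = false  [E.off > 15]
13. n2.hot = false  [B.key > 0]
14. n1.cnt = true  [E₁.hot == false]
15. n1.hot = true  [E₁.cnt == false]
16. n6.wid = 17  [terminal]
17. n0.lim = 27  [27]
18. n0.fin = "xym"  [S.env ++ "m"]
19. n0.hot = 27  [a.wid * 2 - 7]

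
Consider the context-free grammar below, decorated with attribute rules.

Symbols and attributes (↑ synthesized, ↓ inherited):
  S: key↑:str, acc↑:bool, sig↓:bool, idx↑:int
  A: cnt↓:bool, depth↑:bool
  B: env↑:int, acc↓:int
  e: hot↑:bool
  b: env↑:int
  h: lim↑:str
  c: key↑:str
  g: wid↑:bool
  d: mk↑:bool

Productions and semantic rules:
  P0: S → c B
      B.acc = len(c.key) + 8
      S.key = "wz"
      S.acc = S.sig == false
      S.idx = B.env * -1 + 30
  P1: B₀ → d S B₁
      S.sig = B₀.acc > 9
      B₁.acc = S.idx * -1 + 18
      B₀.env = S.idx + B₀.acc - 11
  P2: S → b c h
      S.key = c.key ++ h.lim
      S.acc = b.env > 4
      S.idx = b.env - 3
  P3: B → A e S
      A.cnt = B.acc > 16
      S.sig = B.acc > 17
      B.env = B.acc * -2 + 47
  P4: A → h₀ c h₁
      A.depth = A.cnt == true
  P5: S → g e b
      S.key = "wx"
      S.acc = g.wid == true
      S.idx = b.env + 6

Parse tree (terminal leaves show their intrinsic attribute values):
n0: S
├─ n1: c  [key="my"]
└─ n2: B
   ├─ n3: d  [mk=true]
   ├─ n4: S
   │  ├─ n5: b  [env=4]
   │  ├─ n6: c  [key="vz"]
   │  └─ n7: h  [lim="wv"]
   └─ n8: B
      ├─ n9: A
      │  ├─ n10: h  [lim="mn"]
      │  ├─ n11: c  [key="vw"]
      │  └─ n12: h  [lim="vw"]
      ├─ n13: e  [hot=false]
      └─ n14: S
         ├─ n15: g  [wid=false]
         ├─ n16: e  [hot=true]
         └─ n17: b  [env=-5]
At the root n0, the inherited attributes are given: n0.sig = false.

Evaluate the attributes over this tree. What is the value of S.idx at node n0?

1. n0.sig = false  [given at root]
2. n1.key = "my"  [terminal]
3. n2.acc = 10  [len(c.key) + 8]
4. n3.mk = true  [terminal]
5. n4.sig = true  [B₀.acc > 9]
6. n5.env = 4  [terminal]
7. n6.key = "vz"  [terminal]
8. n7.lim = "wv"  [terminal]
9. n4.key = "vzwv"  [c.key ++ h.lim]
10. n4.acc = false  [b.env > 4]
11. n4.idx = 1  [b.env - 3]
12. n8.acc = 17  [S.idx * -1 + 18]
13. n9.cnt = true  [B.acc > 16]
14. n10.lim = "mn"  [terminal]
15. n11.key = "vw"  [terminal]
16. n12.lim = "vw"  [terminal]
17. n9.depth = true  [A.cnt == true]
18. n13.hot = false  [terminal]
19. n14.sig = false  [B.acc > 17]
20. n15.wid = false  [terminal]
21. n16.hot = true  [terminal]
22. n17.env = -5  [terminal]
23. n14.key = "wx"  ["wx"]
24. n14.acc = false  [g.wid == true]
25. n14.idx = 1  [b.env + 6]
26. n8.env = 13  [B.acc * -2 + 47]
27. n2.env = 0  [S.idx + B₀.acc - 11]
28. n0.key = "wz"  ["wz"]
29. n0.acc = true  [S.sig == false]
30. n0.idx = 30  [B.env * -1 + 30]

30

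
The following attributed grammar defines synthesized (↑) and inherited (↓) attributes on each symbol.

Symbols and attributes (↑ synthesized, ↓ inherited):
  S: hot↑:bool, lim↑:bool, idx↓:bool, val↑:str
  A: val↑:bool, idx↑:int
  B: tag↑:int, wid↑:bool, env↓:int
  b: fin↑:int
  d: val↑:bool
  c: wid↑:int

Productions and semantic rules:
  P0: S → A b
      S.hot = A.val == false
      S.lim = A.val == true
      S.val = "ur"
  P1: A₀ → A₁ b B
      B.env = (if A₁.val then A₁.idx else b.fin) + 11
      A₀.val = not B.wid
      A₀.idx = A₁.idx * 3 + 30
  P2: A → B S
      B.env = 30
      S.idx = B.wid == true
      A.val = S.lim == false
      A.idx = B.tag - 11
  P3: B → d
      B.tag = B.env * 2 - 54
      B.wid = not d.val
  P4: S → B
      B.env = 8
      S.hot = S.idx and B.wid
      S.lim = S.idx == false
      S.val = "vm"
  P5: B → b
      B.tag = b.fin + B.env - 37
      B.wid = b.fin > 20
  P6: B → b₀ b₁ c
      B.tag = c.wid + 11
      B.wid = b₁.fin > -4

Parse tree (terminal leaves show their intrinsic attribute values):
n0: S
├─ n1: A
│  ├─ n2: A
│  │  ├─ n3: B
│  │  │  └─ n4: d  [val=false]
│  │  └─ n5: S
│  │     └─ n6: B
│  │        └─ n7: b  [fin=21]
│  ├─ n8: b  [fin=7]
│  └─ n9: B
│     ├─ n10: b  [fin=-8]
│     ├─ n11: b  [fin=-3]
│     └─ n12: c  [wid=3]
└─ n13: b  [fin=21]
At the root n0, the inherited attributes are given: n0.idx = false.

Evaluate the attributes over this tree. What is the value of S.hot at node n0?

true

1. n0.idx = false  [given at root]
2. n3.env = 30  [30]
3. n4.val = false  [terminal]
4. n3.tag = 6  [B.env * 2 - 54]
5. n3.wid = true  [not d.val]
6. n5.idx = true  [B.wid == true]
7. n6.env = 8  [8]
8. n7.fin = 21  [terminal]
9. n6.tag = -8  [b.fin + B.env - 37]
10. n6.wid = true  [b.fin > 20]
11. n5.hot = true  [S.idx and B.wid]
12. n5.lim = false  [S.idx == false]
13. n5.val = "vm"  ["vm"]
14. n2.val = true  [S.lim == false]
15. n2.idx = -5  [B.tag - 11]
16. n8.fin = 7  [terminal]
17. n9.env = 6  [(if A₁.val then A₁.idx else b.fin) + 11]
18. n10.fin = -8  [terminal]
19. n11.fin = -3  [terminal]
20. n12.wid = 3  [terminal]
21. n9.tag = 14  [c.wid + 11]
22. n9.wid = true  [b₁.fin > -4]
23. n1.val = false  [not B.wid]
24. n1.idx = 15  [A₁.idx * 3 + 30]
25. n13.fin = 21  [terminal]
26. n0.hot = true  [A.val == false]
27. n0.lim = false  [A.val == true]
28. n0.val = "ur"  ["ur"]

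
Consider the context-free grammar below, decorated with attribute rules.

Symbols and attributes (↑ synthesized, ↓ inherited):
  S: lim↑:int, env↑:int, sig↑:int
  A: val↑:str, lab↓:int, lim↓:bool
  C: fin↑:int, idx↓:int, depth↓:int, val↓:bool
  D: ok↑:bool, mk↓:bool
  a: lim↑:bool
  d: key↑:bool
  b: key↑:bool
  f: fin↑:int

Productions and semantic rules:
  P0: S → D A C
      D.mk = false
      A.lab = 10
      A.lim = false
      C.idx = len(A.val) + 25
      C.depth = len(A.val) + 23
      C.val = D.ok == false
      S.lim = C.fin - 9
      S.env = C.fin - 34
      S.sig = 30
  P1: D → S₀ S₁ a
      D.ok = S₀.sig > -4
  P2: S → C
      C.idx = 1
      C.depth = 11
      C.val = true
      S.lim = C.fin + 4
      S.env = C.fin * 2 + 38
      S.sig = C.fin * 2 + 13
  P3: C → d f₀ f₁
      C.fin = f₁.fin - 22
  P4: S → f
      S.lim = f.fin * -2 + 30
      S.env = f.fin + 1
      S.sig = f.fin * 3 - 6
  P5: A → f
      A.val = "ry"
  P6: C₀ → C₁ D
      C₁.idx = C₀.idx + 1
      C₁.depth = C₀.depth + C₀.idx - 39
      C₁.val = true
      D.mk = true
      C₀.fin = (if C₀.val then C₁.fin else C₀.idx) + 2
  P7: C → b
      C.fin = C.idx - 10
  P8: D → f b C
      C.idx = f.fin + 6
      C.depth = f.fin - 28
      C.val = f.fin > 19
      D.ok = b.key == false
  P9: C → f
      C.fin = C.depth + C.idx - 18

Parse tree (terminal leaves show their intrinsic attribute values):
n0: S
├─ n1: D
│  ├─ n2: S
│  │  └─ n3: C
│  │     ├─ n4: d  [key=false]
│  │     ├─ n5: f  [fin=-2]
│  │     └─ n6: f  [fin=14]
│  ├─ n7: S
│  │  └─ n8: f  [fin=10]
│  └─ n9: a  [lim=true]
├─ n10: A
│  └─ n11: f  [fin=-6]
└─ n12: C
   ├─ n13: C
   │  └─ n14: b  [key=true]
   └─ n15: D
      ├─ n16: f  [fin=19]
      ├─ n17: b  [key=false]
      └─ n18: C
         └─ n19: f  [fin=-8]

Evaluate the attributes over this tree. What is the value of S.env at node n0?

-5

1. n1.mk = false  [false]
2. n3.idx = 1  [1]
3. n3.depth = 11  [11]
4. n3.val = true  [true]
5. n4.key = false  [terminal]
6. n5.fin = -2  [terminal]
7. n6.fin = 14  [terminal]
8. n3.fin = -8  [f₁.fin - 22]
9. n2.lim = -4  [C.fin + 4]
10. n2.env = 22  [C.fin * 2 + 38]
11. n2.sig = -3  [C.fin * 2 + 13]
12. n8.fin = 10  [terminal]
13. n7.lim = 10  [f.fin * -2 + 30]
14. n7.env = 11  [f.fin + 1]
15. n7.sig = 24  [f.fin * 3 - 6]
16. n9.lim = true  [terminal]
17. n1.ok = true  [S₀.sig > -4]
18. n10.lab = 10  [10]
19. n10.lim = false  [false]
20. n11.fin = -6  [terminal]
21. n10.val = "ry"  ["ry"]
22. n12.idx = 27  [len(A.val) + 25]
23. n12.depth = 25  [len(A.val) + 23]
24. n12.val = false  [D.ok == false]
25. n13.idx = 28  [C₀.idx + 1]
26. n13.depth = 13  [C₀.depth + C₀.idx - 39]
27. n13.val = true  [true]
28. n14.key = true  [terminal]
29. n13.fin = 18  [C.idx - 10]
30. n15.mk = true  [true]
31. n16.fin = 19  [terminal]
32. n17.key = false  [terminal]
33. n18.idx = 25  [f.fin + 6]
34. n18.depth = -9  [f.fin - 28]
35. n18.val = false  [f.fin > 19]
36. n19.fin = -8  [terminal]
37. n18.fin = -2  [C.depth + C.idx - 18]
38. n15.ok = true  [b.key == false]
39. n12.fin = 29  [(if C₀.val then C₁.fin else C₀.idx) + 2]
40. n0.lim = 20  [C.fin - 9]
41. n0.env = -5  [C.fin - 34]
42. n0.sig = 30  [30]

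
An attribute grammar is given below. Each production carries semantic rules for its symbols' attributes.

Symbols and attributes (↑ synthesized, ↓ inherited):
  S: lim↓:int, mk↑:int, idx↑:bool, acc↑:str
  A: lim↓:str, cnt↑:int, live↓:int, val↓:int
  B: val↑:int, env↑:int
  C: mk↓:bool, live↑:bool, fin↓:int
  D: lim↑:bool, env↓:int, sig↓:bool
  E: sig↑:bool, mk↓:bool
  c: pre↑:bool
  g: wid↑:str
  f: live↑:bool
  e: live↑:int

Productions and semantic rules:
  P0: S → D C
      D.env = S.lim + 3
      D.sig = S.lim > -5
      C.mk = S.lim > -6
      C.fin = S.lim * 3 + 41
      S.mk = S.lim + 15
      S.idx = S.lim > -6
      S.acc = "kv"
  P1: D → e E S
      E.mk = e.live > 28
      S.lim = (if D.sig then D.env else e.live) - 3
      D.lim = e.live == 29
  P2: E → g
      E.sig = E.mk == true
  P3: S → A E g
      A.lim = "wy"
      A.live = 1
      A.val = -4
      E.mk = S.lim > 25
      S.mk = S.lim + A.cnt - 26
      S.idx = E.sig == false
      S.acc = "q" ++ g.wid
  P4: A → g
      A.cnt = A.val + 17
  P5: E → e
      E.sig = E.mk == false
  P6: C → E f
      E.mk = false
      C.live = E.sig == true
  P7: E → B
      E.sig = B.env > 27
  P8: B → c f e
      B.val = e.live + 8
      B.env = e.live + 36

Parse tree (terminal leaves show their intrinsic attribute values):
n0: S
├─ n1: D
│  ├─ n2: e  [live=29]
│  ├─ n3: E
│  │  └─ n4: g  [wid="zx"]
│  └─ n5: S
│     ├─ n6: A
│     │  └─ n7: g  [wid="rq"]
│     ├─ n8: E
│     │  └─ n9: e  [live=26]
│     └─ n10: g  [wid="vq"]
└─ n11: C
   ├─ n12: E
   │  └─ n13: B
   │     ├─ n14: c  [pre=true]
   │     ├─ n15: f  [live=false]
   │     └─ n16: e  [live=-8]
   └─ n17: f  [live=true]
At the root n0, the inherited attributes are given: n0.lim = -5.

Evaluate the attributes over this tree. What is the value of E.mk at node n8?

1. n0.lim = -5  [given at root]
2. n1.env = -2  [S.lim + 3]
3. n1.sig = false  [S.lim > -5]
4. n2.live = 29  [terminal]
5. n3.mk = true  [e.live > 28]
6. n4.wid = "zx"  [terminal]
7. n3.sig = true  [E.mk == true]
8. n5.lim = 26  [(if D.sig then D.env else e.live) - 3]
9. n6.lim = "wy"  ["wy"]
10. n6.live = 1  [1]
11. n6.val = -4  [-4]
12. n7.wid = "rq"  [terminal]
13. n6.cnt = 13  [A.val + 17]
14. n8.mk = true  [S.lim > 25]
15. n9.live = 26  [terminal]
16. n8.sig = false  [E.mk == false]
17. n10.wid = "vq"  [terminal]
18. n5.mk = 13  [S.lim + A.cnt - 26]
19. n5.idx = true  [E.sig == false]
20. n5.acc = "qvq"  ["q" ++ g.wid]
21. n1.lim = true  [e.live == 29]
22. n11.mk = true  [S.lim > -6]
23. n11.fin = 26  [S.lim * 3 + 41]
24. n12.mk = false  [false]
25. n14.pre = true  [terminal]
26. n15.live = false  [terminal]
27. n16.live = -8  [terminal]
28. n13.val = 0  [e.live + 8]
29. n13.env = 28  [e.live + 36]
30. n12.sig = true  [B.env > 27]
31. n17.live = true  [terminal]
32. n11.live = true  [E.sig == true]
33. n0.mk = 10  [S.lim + 15]
34. n0.idx = true  [S.lim > -6]
35. n0.acc = "kv"  ["kv"]

true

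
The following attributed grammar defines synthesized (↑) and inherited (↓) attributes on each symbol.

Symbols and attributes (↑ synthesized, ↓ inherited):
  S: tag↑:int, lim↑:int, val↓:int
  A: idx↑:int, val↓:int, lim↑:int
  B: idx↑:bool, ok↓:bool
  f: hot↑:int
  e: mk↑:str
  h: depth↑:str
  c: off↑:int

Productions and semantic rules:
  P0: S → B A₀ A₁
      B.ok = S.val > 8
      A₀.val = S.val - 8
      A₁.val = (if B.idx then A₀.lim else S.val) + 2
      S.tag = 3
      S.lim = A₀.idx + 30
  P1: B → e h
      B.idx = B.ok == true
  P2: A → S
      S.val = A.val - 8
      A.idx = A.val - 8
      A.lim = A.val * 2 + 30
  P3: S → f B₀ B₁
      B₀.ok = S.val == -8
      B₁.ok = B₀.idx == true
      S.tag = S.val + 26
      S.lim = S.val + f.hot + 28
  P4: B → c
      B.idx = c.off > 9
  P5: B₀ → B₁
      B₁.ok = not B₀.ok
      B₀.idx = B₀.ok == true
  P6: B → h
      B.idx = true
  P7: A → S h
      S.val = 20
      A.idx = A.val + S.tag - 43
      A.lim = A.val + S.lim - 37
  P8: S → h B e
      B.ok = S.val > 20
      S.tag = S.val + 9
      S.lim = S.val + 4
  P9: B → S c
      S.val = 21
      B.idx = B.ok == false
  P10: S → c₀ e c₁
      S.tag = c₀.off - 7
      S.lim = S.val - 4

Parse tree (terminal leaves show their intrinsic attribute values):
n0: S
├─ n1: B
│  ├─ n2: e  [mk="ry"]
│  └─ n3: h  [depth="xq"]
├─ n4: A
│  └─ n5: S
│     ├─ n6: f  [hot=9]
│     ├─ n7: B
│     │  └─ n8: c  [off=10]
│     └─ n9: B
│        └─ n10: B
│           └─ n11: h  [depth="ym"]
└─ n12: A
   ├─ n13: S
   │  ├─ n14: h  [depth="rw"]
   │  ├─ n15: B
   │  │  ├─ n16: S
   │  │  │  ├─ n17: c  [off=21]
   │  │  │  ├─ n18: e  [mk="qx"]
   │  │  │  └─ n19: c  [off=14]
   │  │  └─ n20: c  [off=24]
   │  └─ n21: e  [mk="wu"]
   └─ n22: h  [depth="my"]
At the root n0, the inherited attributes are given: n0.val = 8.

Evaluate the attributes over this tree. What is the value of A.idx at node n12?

-4

1. n0.val = 8  [given at root]
2. n1.ok = false  [S.val > 8]
3. n2.mk = "ry"  [terminal]
4. n3.depth = "xq"  [terminal]
5. n1.idx = false  [B.ok == true]
6. n4.val = 0  [S.val - 8]
7. n5.val = -8  [A.val - 8]
8. n6.hot = 9  [terminal]
9. n7.ok = true  [S.val == -8]
10. n8.off = 10  [terminal]
11. n7.idx = true  [c.off > 9]
12. n9.ok = true  [B₀.idx == true]
13. n10.ok = false  [not B₀.ok]
14. n11.depth = "ym"  [terminal]
15. n10.idx = true  [true]
16. n9.idx = true  [B₀.ok == true]
17. n5.tag = 18  [S.val + 26]
18. n5.lim = 29  [S.val + f.hot + 28]
19. n4.idx = -8  [A.val - 8]
20. n4.lim = 30  [A.val * 2 + 30]
21. n12.val = 10  [(if B.idx then A₀.lim else S.val) + 2]
22. n13.val = 20  [20]
23. n14.depth = "rw"  [terminal]
24. n15.ok = false  [S.val > 20]
25. n16.val = 21  [21]
26. n17.off = 21  [terminal]
27. n18.mk = "qx"  [terminal]
28. n19.off = 14  [terminal]
29. n16.tag = 14  [c₀.off - 7]
30. n16.lim = 17  [S.val - 4]
31. n20.off = 24  [terminal]
32. n15.idx = true  [B.ok == false]
33. n21.mk = "wu"  [terminal]
34. n13.tag = 29  [S.val + 9]
35. n13.lim = 24  [S.val + 4]
36. n22.depth = "my"  [terminal]
37. n12.idx = -4  [A.val + S.tag - 43]
38. n12.lim = -3  [A.val + S.lim - 37]
39. n0.tag = 3  [3]
40. n0.lim = 22  [A₀.idx + 30]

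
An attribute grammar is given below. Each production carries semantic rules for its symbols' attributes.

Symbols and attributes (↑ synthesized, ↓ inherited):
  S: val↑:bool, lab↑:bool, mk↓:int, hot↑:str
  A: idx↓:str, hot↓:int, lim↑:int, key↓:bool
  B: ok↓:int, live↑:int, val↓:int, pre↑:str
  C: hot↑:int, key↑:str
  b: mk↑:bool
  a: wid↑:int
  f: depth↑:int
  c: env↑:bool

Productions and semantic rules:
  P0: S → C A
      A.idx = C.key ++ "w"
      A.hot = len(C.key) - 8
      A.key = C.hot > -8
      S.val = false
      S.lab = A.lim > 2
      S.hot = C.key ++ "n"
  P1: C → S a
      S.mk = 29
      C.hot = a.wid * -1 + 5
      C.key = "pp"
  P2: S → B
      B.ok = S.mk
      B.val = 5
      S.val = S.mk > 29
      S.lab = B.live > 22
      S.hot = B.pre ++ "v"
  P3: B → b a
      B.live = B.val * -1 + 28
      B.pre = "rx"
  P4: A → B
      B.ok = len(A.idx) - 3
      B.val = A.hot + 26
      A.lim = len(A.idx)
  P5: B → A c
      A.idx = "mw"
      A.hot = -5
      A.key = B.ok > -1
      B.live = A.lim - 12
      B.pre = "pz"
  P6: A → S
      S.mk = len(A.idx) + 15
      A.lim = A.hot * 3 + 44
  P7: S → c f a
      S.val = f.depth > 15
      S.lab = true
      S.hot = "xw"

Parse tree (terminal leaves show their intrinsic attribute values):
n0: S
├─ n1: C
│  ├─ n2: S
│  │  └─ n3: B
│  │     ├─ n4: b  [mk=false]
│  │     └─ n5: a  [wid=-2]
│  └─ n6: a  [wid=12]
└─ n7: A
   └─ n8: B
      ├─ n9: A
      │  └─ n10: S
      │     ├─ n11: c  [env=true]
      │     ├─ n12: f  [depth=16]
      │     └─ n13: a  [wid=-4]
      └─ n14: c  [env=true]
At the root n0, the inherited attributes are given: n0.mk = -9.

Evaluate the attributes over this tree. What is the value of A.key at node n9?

true

1. n0.mk = -9  [given at root]
2. n2.mk = 29  [29]
3. n3.ok = 29  [S.mk]
4. n3.val = 5  [5]
5. n4.mk = false  [terminal]
6. n5.wid = -2  [terminal]
7. n3.live = 23  [B.val * -1 + 28]
8. n3.pre = "rx"  ["rx"]
9. n2.val = false  [S.mk > 29]
10. n2.lab = true  [B.live > 22]
11. n2.hot = "rxv"  [B.pre ++ "v"]
12. n6.wid = 12  [terminal]
13. n1.hot = -7  [a.wid * -1 + 5]
14. n1.key = "pp"  ["pp"]
15. n7.idx = "ppw"  [C.key ++ "w"]
16. n7.hot = -6  [len(C.key) - 8]
17. n7.key = true  [C.hot > -8]
18. n8.ok = 0  [len(A.idx) - 3]
19. n8.val = 20  [A.hot + 26]
20. n9.idx = "mw"  ["mw"]
21. n9.hot = -5  [-5]
22. n9.key = true  [B.ok > -1]
23. n10.mk = 17  [len(A.idx) + 15]
24. n11.env = true  [terminal]
25. n12.depth = 16  [terminal]
26. n13.wid = -4  [terminal]
27. n10.val = true  [f.depth > 15]
28. n10.lab = true  [true]
29. n10.hot = "xw"  ["xw"]
30. n9.lim = 29  [A.hot * 3 + 44]
31. n14.env = true  [terminal]
32. n8.live = 17  [A.lim - 12]
33. n8.pre = "pz"  ["pz"]
34. n7.lim = 3  [len(A.idx)]
35. n0.val = false  [false]
36. n0.lab = true  [A.lim > 2]
37. n0.hot = "ppn"  [C.key ++ "n"]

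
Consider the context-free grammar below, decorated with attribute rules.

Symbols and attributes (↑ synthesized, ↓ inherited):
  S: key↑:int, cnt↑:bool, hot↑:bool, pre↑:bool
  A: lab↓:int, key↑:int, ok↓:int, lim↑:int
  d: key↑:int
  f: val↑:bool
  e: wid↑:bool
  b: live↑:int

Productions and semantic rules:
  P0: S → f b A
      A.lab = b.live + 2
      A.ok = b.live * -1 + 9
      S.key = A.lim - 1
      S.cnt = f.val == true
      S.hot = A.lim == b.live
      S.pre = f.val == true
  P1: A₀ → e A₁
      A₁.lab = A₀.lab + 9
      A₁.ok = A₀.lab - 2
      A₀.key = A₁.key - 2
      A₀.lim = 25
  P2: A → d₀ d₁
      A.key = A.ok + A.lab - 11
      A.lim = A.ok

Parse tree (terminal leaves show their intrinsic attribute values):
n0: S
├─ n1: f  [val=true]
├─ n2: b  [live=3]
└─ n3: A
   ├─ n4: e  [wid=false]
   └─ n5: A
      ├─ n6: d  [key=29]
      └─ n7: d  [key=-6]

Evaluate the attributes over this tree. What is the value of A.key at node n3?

4

1. n1.val = true  [terminal]
2. n2.live = 3  [terminal]
3. n3.lab = 5  [b.live + 2]
4. n3.ok = 6  [b.live * -1 + 9]
5. n4.wid = false  [terminal]
6. n5.lab = 14  [A₀.lab + 9]
7. n5.ok = 3  [A₀.lab - 2]
8. n6.key = 29  [terminal]
9. n7.key = -6  [terminal]
10. n5.key = 6  [A.ok + A.lab - 11]
11. n5.lim = 3  [A.ok]
12. n3.key = 4  [A₁.key - 2]
13. n3.lim = 25  [25]
14. n0.key = 24  [A.lim - 1]
15. n0.cnt = true  [f.val == true]
16. n0.hot = false  [A.lim == b.live]
17. n0.pre = true  [f.val == true]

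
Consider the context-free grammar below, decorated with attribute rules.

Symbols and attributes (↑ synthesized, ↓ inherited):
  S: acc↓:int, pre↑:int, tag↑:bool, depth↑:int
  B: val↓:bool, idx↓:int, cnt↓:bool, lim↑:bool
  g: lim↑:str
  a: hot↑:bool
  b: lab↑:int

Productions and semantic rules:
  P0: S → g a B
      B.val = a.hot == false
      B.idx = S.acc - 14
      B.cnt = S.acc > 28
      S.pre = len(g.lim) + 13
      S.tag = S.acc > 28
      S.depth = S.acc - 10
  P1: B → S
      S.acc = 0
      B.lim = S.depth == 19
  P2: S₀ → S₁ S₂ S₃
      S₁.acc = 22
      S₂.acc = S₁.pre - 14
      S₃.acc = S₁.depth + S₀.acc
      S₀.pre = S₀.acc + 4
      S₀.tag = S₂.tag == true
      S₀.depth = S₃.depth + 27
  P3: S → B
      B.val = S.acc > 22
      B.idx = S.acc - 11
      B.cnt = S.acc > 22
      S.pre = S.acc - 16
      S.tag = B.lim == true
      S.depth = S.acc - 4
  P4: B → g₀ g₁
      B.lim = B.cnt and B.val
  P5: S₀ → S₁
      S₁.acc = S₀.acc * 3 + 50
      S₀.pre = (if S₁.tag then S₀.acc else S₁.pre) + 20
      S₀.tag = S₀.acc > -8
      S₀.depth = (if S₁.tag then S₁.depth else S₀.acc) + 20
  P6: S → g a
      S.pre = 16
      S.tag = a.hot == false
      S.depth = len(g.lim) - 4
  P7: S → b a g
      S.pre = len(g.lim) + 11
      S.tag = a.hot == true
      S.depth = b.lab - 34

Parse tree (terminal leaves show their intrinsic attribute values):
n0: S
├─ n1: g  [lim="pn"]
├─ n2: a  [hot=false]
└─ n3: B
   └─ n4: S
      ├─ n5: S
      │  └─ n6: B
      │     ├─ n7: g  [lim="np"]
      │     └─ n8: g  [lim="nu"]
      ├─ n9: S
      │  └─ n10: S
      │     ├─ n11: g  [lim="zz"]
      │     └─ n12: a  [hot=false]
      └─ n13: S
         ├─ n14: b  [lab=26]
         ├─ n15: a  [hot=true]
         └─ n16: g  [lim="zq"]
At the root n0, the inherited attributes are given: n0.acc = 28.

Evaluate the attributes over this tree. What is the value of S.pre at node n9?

12

1. n0.acc = 28  [given at root]
2. n1.lim = "pn"  [terminal]
3. n2.hot = false  [terminal]
4. n3.val = true  [a.hot == false]
5. n3.idx = 14  [S.acc - 14]
6. n3.cnt = false  [S.acc > 28]
7. n4.acc = 0  [0]
8. n5.acc = 22  [22]
9. n6.val = false  [S.acc > 22]
10. n6.idx = 11  [S.acc - 11]
11. n6.cnt = false  [S.acc > 22]
12. n7.lim = "np"  [terminal]
13. n8.lim = "nu"  [terminal]
14. n6.lim = false  [B.cnt and B.val]
15. n5.pre = 6  [S.acc - 16]
16. n5.tag = false  [B.lim == true]
17. n5.depth = 18  [S.acc - 4]
18. n9.acc = -8  [S₁.pre - 14]
19. n10.acc = 26  [S₀.acc * 3 + 50]
20. n11.lim = "zz"  [terminal]
21. n12.hot = false  [terminal]
22. n10.pre = 16  [16]
23. n10.tag = true  [a.hot == false]
24. n10.depth = -2  [len(g.lim) - 4]
25. n9.pre = 12  [(if S₁.tag then S₀.acc else S₁.pre) + 20]
26. n9.tag = false  [S₀.acc > -8]
27. n9.depth = 18  [(if S₁.tag then S₁.depth else S₀.acc) + 20]
28. n13.acc = 18  [S₁.depth + S₀.acc]
29. n14.lab = 26  [terminal]
30. n15.hot = true  [terminal]
31. n16.lim = "zq"  [terminal]
32. n13.pre = 13  [len(g.lim) + 11]
33. n13.tag = true  [a.hot == true]
34. n13.depth = -8  [b.lab - 34]
35. n4.pre = 4  [S₀.acc + 4]
36. n4.tag = false  [S₂.tag == true]
37. n4.depth = 19  [S₃.depth + 27]
38. n3.lim = true  [S.depth == 19]
39. n0.pre = 15  [len(g.lim) + 13]
40. n0.tag = false  [S.acc > 28]
41. n0.depth = 18  [S.acc - 10]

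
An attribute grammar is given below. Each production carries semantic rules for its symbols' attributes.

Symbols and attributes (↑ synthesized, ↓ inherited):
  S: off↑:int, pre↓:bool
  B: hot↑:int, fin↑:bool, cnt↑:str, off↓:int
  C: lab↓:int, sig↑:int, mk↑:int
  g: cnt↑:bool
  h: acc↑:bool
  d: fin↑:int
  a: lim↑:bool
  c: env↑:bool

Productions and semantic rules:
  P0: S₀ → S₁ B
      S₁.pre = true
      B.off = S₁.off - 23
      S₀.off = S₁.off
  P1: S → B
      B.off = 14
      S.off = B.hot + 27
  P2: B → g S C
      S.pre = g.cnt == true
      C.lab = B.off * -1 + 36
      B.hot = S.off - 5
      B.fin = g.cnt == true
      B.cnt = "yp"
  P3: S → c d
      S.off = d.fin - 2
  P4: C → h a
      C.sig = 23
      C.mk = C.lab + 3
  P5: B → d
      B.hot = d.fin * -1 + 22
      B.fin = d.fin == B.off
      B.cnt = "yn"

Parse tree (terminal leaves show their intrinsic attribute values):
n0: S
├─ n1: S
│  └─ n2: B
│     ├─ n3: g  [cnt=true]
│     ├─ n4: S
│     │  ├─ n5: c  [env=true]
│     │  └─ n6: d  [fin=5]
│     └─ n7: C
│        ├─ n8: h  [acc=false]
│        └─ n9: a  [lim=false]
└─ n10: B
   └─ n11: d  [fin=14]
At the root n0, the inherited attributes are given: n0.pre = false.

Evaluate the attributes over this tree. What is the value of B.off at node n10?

1. n0.pre = false  [given at root]
2. n1.pre = true  [true]
3. n2.off = 14  [14]
4. n3.cnt = true  [terminal]
5. n4.pre = true  [g.cnt == true]
6. n5.env = true  [terminal]
7. n6.fin = 5  [terminal]
8. n4.off = 3  [d.fin - 2]
9. n7.lab = 22  [B.off * -1 + 36]
10. n8.acc = false  [terminal]
11. n9.lim = false  [terminal]
12. n7.sig = 23  [23]
13. n7.mk = 25  [C.lab + 3]
14. n2.hot = -2  [S.off - 5]
15. n2.fin = true  [g.cnt == true]
16. n2.cnt = "yp"  ["yp"]
17. n1.off = 25  [B.hot + 27]
18. n10.off = 2  [S₁.off - 23]
19. n11.fin = 14  [terminal]
20. n10.hot = 8  [d.fin * -1 + 22]
21. n10.fin = false  [d.fin == B.off]
22. n10.cnt = "yn"  ["yn"]
23. n0.off = 25  [S₁.off]

2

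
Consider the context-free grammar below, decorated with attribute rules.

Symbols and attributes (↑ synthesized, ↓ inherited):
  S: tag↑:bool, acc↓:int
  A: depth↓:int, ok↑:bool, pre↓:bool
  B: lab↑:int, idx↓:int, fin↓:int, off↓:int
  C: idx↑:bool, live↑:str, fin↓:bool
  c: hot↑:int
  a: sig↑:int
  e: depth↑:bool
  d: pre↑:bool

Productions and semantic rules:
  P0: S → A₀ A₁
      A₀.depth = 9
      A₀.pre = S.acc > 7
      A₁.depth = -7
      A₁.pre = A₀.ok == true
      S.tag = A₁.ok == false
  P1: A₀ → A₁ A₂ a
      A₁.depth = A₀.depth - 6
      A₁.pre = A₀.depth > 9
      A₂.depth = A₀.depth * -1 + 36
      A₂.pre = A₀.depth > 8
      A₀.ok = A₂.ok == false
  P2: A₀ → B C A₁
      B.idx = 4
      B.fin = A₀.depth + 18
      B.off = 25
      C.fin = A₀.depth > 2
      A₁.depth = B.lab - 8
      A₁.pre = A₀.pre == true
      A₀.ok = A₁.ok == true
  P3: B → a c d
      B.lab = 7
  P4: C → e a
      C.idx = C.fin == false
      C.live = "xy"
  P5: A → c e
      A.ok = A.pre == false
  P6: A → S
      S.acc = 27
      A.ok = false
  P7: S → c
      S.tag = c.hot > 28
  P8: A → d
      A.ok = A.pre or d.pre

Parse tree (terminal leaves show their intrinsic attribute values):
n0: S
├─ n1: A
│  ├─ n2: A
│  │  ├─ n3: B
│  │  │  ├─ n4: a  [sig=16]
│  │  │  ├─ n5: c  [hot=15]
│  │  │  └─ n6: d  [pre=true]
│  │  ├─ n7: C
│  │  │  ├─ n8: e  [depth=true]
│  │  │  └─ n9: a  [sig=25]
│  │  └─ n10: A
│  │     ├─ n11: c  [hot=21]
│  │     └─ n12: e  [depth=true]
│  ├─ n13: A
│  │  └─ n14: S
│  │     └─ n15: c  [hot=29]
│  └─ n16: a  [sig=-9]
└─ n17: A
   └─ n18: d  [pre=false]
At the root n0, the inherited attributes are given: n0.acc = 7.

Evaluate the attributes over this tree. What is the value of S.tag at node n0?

false

1. n0.acc = 7  [given at root]
2. n1.depth = 9  [9]
3. n1.pre = false  [S.acc > 7]
4. n2.depth = 3  [A₀.depth - 6]
5. n2.pre = false  [A₀.depth > 9]
6. n3.idx = 4  [4]
7. n3.fin = 21  [A₀.depth + 18]
8. n3.off = 25  [25]
9. n4.sig = 16  [terminal]
10. n5.hot = 15  [terminal]
11. n6.pre = true  [terminal]
12. n3.lab = 7  [7]
13. n7.fin = true  [A₀.depth > 2]
14. n8.depth = true  [terminal]
15. n9.sig = 25  [terminal]
16. n7.idx = false  [C.fin == false]
17. n7.live = "xy"  ["xy"]
18. n10.depth = -1  [B.lab - 8]
19. n10.pre = false  [A₀.pre == true]
20. n11.hot = 21  [terminal]
21. n12.depth = true  [terminal]
22. n10.ok = true  [A.pre == false]
23. n2.ok = true  [A₁.ok == true]
24. n13.depth = 27  [A₀.depth * -1 + 36]
25. n13.pre = true  [A₀.depth > 8]
26. n14.acc = 27  [27]
27. n15.hot = 29  [terminal]
28. n14.tag = true  [c.hot > 28]
29. n13.ok = false  [false]
30. n16.sig = -9  [terminal]
31. n1.ok = true  [A₂.ok == false]
32. n17.depth = -7  [-7]
33. n17.pre = true  [A₀.ok == true]
34. n18.pre = false  [terminal]
35. n17.ok = true  [A.pre or d.pre]
36. n0.tag = false  [A₁.ok == false]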